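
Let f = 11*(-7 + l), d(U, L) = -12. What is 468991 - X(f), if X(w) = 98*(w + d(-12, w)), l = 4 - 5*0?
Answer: 473401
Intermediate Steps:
l = 4 (l = 4 + 0 = 4)
f = -33 (f = 11*(-7 + 4) = 11*(-3) = -33)
X(w) = -1176 + 98*w (X(w) = 98*(w - 12) = 98*(-12 + w) = -1176 + 98*w)
468991 - X(f) = 468991 - (-1176 + 98*(-33)) = 468991 - (-1176 - 3234) = 468991 - 1*(-4410) = 468991 + 4410 = 473401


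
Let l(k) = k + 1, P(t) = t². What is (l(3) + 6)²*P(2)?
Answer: 400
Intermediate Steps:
l(k) = 1 + k
(l(3) + 6)²*P(2) = ((1 + 3) + 6)²*2² = (4 + 6)²*4 = 10²*4 = 100*4 = 400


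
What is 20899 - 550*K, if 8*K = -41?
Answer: 94871/4 ≈ 23718.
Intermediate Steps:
K = -41/8 (K = (⅛)*(-41) = -41/8 ≈ -5.1250)
20899 - 550*K = 20899 - 550*(-41/8) = 20899 + 11275/4 = 94871/4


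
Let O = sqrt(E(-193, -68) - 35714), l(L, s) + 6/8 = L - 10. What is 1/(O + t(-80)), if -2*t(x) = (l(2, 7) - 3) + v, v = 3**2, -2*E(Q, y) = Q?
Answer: 88/2279641 - 96*I*sqrt(15830)/2279641 ≈ 3.8603e-5 - 0.0052984*I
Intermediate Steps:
E(Q, y) = -Q/2
l(L, s) = -43/4 + L (l(L, s) = -3/4 + (L - 10) = -3/4 + (-10 + L) = -43/4 + L)
v = 9
t(x) = 11/8 (t(x) = -(((-43/4 + 2) - 3) + 9)/2 = -((-35/4 - 3) + 9)/2 = -(-47/4 + 9)/2 = -1/2*(-11/4) = 11/8)
O = 3*I*sqrt(15830)/2 (O = sqrt(-1/2*(-193) - 35714) = sqrt(193/2 - 35714) = sqrt(-71235/2) = 3*I*sqrt(15830)/2 ≈ 188.73*I)
1/(O + t(-80)) = 1/(3*I*sqrt(15830)/2 + 11/8) = 1/(11/8 + 3*I*sqrt(15830)/2)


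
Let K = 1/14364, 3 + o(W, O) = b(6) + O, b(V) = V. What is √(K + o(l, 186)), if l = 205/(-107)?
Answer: √1083204003/2394 ≈ 13.748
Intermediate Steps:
l = -205/107 (l = 205*(-1/107) = -205/107 ≈ -1.9159)
o(W, O) = 3 + O (o(W, O) = -3 + (6 + O) = 3 + O)
K = 1/14364 ≈ 6.9618e-5
√(K + o(l, 186)) = √(1/14364 + (3 + 186)) = √(1/14364 + 189) = √(2714797/14364) = √1083204003/2394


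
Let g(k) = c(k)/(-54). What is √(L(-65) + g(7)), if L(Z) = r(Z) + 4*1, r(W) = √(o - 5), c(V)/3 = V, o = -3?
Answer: √(130 + 72*I*√2)/6 ≈ 2.0246 + 0.69851*I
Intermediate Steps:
c(V) = 3*V
r(W) = 2*I*√2 (r(W) = √(-3 - 5) = √(-8) = 2*I*√2)
L(Z) = 4 + 2*I*√2 (L(Z) = 2*I*√2 + 4*1 = 2*I*√2 + 4 = 4 + 2*I*√2)
g(k) = -k/18 (g(k) = (3*k)/(-54) = (3*k)*(-1/54) = -k/18)
√(L(-65) + g(7)) = √((4 + 2*I*√2) - 1/18*7) = √((4 + 2*I*√2) - 7/18) = √(65/18 + 2*I*√2)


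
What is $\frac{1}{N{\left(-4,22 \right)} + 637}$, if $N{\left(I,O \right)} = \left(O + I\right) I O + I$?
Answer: $- \frac{1}{951} \approx -0.0010515$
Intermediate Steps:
$N{\left(I,O \right)} = I + I O \left(I + O\right)$ ($N{\left(I,O \right)} = \left(I + O\right) I O + I = I \left(I + O\right) O + I = I O \left(I + O\right) + I = I + I O \left(I + O\right)$)
$\frac{1}{N{\left(-4,22 \right)} + 637} = \frac{1}{- 4 \left(1 + 22^{2} - 88\right) + 637} = \frac{1}{- 4 \left(1 + 484 - 88\right) + 637} = \frac{1}{\left(-4\right) 397 + 637} = \frac{1}{-1588 + 637} = \frac{1}{-951} = - \frac{1}{951}$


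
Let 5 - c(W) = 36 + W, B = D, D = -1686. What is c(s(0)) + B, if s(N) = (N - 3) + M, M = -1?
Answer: -1713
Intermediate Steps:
s(N) = -4 + N (s(N) = (N - 3) - 1 = (-3 + N) - 1 = -4 + N)
B = -1686
c(W) = -31 - W (c(W) = 5 - (36 + W) = 5 + (-36 - W) = -31 - W)
c(s(0)) + B = (-31 - (-4 + 0)) - 1686 = (-31 - 1*(-4)) - 1686 = (-31 + 4) - 1686 = -27 - 1686 = -1713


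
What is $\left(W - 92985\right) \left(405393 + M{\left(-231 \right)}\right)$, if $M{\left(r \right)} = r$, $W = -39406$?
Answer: $-53639802342$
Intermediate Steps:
$\left(W - 92985\right) \left(405393 + M{\left(-231 \right)}\right) = \left(-39406 - 92985\right) \left(405393 - 231\right) = \left(-132391\right) 405162 = -53639802342$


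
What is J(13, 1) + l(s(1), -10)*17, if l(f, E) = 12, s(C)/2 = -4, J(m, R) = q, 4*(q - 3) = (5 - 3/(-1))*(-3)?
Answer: 201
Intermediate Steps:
q = -3 (q = 3 + ((5 - 3/(-1))*(-3))/4 = 3 + ((5 - 3*(-1))*(-3))/4 = 3 + ((5 + 3)*(-3))/4 = 3 + (8*(-3))/4 = 3 + (¼)*(-24) = 3 - 6 = -3)
J(m, R) = -3
s(C) = -8 (s(C) = 2*(-4) = -8)
J(13, 1) + l(s(1), -10)*17 = -3 + 12*17 = -3 + 204 = 201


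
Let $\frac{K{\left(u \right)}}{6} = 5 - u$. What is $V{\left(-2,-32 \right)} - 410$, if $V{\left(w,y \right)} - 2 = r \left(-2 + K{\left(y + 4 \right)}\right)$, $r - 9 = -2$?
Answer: $964$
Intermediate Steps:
$r = 7$ ($r = 9 - 2 = 7$)
$K{\left(u \right)} = 30 - 6 u$ ($K{\left(u \right)} = 6 \left(5 - u\right) = 30 - 6 u$)
$V{\left(w,y \right)} = 30 - 42 y$ ($V{\left(w,y \right)} = 2 + 7 \left(-2 - \left(-30 + 6 \left(y + 4\right)\right)\right) = 2 + 7 \left(-2 - \left(-30 + 6 \left(4 + y\right)\right)\right) = 2 + 7 \left(-2 + \left(30 - \left(24 + 6 y\right)\right)\right) = 2 + 7 \left(-2 - \left(-6 + 6 y\right)\right) = 2 + 7 \left(4 - 6 y\right) = 2 - \left(-28 + 42 y\right) = 30 - 42 y$)
$V{\left(-2,-32 \right)} - 410 = \left(30 - -1344\right) - 410 = \left(30 + 1344\right) - 410 = 1374 - 410 = 964$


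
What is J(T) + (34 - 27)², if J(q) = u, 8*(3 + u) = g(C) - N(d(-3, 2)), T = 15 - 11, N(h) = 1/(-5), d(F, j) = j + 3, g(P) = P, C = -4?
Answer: 1821/40 ≈ 45.525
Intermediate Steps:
d(F, j) = 3 + j
N(h) = -⅕
T = 4
u = -139/40 (u = -3 + (-4 - 1*(-⅕))/8 = -3 + (-4 + ⅕)/8 = -3 + (⅛)*(-19/5) = -3 - 19/40 = -139/40 ≈ -3.4750)
J(q) = -139/40
J(T) + (34 - 27)² = -139/40 + (34 - 27)² = -139/40 + 7² = -139/40 + 49 = 1821/40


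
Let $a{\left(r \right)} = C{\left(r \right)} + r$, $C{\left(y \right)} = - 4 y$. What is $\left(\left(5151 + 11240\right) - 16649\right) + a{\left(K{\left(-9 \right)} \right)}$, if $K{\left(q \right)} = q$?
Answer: $-231$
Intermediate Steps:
$a{\left(r \right)} = - 3 r$ ($a{\left(r \right)} = - 4 r + r = - 3 r$)
$\left(\left(5151 + 11240\right) - 16649\right) + a{\left(K{\left(-9 \right)} \right)} = \left(\left(5151 + 11240\right) - 16649\right) - -27 = \left(16391 - 16649\right) + 27 = -258 + 27 = -231$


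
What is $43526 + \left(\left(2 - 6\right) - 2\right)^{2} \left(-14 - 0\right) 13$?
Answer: $36974$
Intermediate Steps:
$43526 + \left(\left(2 - 6\right) - 2\right)^{2} \left(-14 - 0\right) 13 = 43526 + \left(\left(2 - 6\right) - 2\right)^{2} \left(-14 + 0\right) 13 = 43526 + \left(-4 - 2\right)^{2} \left(-14\right) 13 = 43526 + \left(-6\right)^{2} \left(-14\right) 13 = 43526 + 36 \left(-14\right) 13 = 43526 - 6552 = 36974$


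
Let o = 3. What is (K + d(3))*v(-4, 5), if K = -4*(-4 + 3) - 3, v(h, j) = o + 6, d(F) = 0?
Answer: 9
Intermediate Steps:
v(h, j) = 9 (v(h, j) = 3 + 6 = 9)
K = 1 (K = -4*(-1) - 3 = 4 - 3 = 1)
(K + d(3))*v(-4, 5) = (1 + 0)*9 = 1*9 = 9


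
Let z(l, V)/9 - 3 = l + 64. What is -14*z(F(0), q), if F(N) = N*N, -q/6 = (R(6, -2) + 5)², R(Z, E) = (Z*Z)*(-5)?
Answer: -8442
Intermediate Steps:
R(Z, E) = -5*Z² (R(Z, E) = Z²*(-5) = -5*Z²)
q = -183750 (q = -6*(-5*6² + 5)² = -6*(-5*36 + 5)² = -6*(-180 + 5)² = -6*(-175)² = -6*30625 = -183750)
F(N) = N²
z(l, V) = 603 + 9*l (z(l, V) = 27 + 9*(l + 64) = 27 + 9*(64 + l) = 27 + (576 + 9*l) = 603 + 9*l)
-14*z(F(0), q) = -14*(603 + 9*0²) = -14*(603 + 9*0) = -14*(603 + 0) = -14*603 = -8442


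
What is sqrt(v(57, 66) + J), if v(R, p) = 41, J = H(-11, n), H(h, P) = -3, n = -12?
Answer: sqrt(38) ≈ 6.1644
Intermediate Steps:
J = -3
sqrt(v(57, 66) + J) = sqrt(41 - 3) = sqrt(38)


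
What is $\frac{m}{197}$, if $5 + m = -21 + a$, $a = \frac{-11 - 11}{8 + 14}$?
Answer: $- \frac{27}{197} \approx -0.13706$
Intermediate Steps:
$a = -1$ ($a = - \frac{22}{22} = \left(-22\right) \frac{1}{22} = -1$)
$m = -27$ ($m = -5 - 22 = -27$)
$\frac{m}{197} = \frac{1}{197} \left(-27\right) = - \frac{27}{197}$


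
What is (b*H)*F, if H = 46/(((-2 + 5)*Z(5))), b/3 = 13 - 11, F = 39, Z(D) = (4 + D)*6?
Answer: 598/9 ≈ 66.444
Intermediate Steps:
Z(D) = 24 + 6*D
b = 6 (b = 3*(13 - 11) = 3*2 = 6)
H = 23/81 (H = 46/(((-2 + 5)*(24 + 6*5))) = 46/((3*(24 + 30))) = 46/((3*54)) = 46/162 = 46*(1/162) = 23/81 ≈ 0.28395)
(b*H)*F = (6*(23/81))*39 = (46/27)*39 = 598/9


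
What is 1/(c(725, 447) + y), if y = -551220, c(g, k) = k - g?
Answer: -1/551498 ≈ -1.8132e-6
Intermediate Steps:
1/(c(725, 447) + y) = 1/((447 - 1*725) - 551220) = 1/((447 - 725) - 551220) = 1/(-278 - 551220) = 1/(-551498) = -1/551498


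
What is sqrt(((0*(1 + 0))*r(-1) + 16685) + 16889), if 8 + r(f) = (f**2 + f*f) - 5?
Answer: sqrt(33574) ≈ 183.23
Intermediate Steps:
r(f) = -13 + 2*f**2 (r(f) = -8 + ((f**2 + f*f) - 5) = -8 + ((f**2 + f**2) - 5) = -8 + (2*f**2 - 5) = -8 + (-5 + 2*f**2) = -13 + 2*f**2)
sqrt(((0*(1 + 0))*r(-1) + 16685) + 16889) = sqrt(((0*(1 + 0))*(-13 + 2*(-1)**2) + 16685) + 16889) = sqrt(((0*1)*(-13 + 2*1) + 16685) + 16889) = sqrt((0*(-13 + 2) + 16685) + 16889) = sqrt((0*(-11) + 16685) + 16889) = sqrt((0 + 16685) + 16889) = sqrt(16685 + 16889) = sqrt(33574)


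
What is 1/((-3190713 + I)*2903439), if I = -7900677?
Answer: -1/32203174290210 ≈ -3.1053e-14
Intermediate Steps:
1/((-3190713 + I)*2903439) = 1/(-3190713 - 7900677*2903439) = (1/2903439)/(-11091390) = -1/11091390*1/2903439 = -1/32203174290210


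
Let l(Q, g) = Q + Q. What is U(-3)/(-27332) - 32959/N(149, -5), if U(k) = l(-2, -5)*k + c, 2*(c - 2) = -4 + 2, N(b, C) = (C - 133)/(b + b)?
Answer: 5835846605/81996 ≈ 71172.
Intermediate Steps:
N(b, C) = (-133 + C)/(2*b) (N(b, C) = (-133 + C)/((2*b)) = (-133 + C)*(1/(2*b)) = (-133 + C)/(2*b))
c = 1 (c = 2 + (-4 + 2)/2 = 2 + (½)*(-2) = 2 - 1 = 1)
l(Q, g) = 2*Q
U(k) = 1 - 4*k (U(k) = (2*(-2))*k + 1 = -4*k + 1 = 1 - 4*k)
U(-3)/(-27332) - 32959/N(149, -5) = (1 - 4*(-3))/(-27332) - 32959*298/(-133 - 5) = (1 + 12)*(-1/27332) - 32959/((½)*(1/149)*(-138)) = 13*(-1/27332) - 32959/(-69/149) = -13/27332 - 32959*(-149/69) = -13/27332 + 213517/3 = 5835846605/81996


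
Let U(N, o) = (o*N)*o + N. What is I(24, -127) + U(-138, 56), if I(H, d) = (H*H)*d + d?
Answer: -506185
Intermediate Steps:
U(N, o) = N + N*o**2 (U(N, o) = (N*o)*o + N = N*o**2 + N = N + N*o**2)
I(H, d) = d + d*H**2 (I(H, d) = H**2*d + d = d*H**2 + d = d + d*H**2)
I(24, -127) + U(-138, 56) = -127*(1 + 24**2) - 138*(1 + 56**2) = -127*(1 + 576) - 138*(1 + 3136) = -127*577 - 138*3137 = -73279 - 432906 = -506185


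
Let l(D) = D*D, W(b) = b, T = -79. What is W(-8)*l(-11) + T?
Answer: -1047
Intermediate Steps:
l(D) = D**2
W(-8)*l(-11) + T = -8*(-11)**2 - 79 = -8*121 - 79 = -968 - 79 = -1047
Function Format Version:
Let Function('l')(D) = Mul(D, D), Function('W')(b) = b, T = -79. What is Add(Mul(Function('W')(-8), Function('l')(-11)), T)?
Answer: -1047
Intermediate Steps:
Function('l')(D) = Pow(D, 2)
Add(Mul(Function('W')(-8), Function('l')(-11)), T) = Add(Mul(-8, Pow(-11, 2)), -79) = Add(Mul(-8, 121), -79) = Add(-968, -79) = -1047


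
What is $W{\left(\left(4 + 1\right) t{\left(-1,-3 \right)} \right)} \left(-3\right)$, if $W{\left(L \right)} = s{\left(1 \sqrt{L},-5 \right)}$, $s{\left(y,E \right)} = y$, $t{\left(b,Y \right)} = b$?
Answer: $- 3 i \sqrt{5} \approx - 6.7082 i$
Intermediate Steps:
$W{\left(L \right)} = \sqrt{L}$ ($W{\left(L \right)} = 1 \sqrt{L} = \sqrt{L}$)
$W{\left(\left(4 + 1\right) t{\left(-1,-3 \right)} \right)} \left(-3\right) = \sqrt{\left(4 + 1\right) \left(-1\right)} \left(-3\right) = \sqrt{5 \left(-1\right)} \left(-3\right) = \sqrt{-5} \left(-3\right) = i \sqrt{5} \left(-3\right) = - 3 i \sqrt{5}$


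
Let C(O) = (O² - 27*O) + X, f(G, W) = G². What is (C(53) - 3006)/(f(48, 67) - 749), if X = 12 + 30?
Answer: -1586/1555 ≈ -1.0199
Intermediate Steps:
X = 42
C(O) = 42 + O² - 27*O (C(O) = (O² - 27*O) + 42 = 42 + O² - 27*O)
(C(53) - 3006)/(f(48, 67) - 749) = ((42 + 53² - 27*53) - 3006)/(48² - 749) = ((42 + 2809 - 1431) - 3006)/(2304 - 749) = (1420 - 3006)/1555 = -1586*1/1555 = -1586/1555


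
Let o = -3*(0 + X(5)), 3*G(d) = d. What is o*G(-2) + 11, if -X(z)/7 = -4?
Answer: 67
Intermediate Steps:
G(d) = d/3
X(z) = 28 (X(z) = -7*(-4) = 28)
o = -84 (o = -3*(0 + 28) = -3*28 = -84)
o*G(-2) + 11 = -28*(-2) + 11 = -84*(-⅔) + 11 = 56 + 11 = 67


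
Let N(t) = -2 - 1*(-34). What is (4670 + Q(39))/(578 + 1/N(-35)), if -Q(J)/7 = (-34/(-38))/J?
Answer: 110731232/13706277 ≈ 8.0789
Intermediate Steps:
N(t) = 32 (N(t) = -2 + 34 = 32)
Q(J) = -119/(19*J) (Q(J) = -7*(-34/(-38))/J = -7*(-34*(-1/38))/J = -119/(19*J))
(4670 + Q(39))/(578 + 1/N(-35)) = (4670 - 119/19/39)/(578 + 1/32) = (4670 - 119/19*1/39)/(578 + 1/32) = (4670 - 119/741)/(18497/32) = (3460351/741)*(32/18497) = 110731232/13706277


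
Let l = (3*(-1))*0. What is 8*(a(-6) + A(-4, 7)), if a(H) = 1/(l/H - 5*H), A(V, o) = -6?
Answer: -716/15 ≈ -47.733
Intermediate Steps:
l = 0 (l = -3*0 = 0)
a(H) = -1/(5*H) (a(H) = 1/(0/H - 5*H) = 1/(0 - 5*H) = 1/(-5*H) = -1/(5*H))
8*(a(-6) + A(-4, 7)) = 8*(-⅕/(-6) - 6) = 8*(-⅕*(-⅙) - 6) = 8*(1/30 - 6) = 8*(-179/30) = -716/15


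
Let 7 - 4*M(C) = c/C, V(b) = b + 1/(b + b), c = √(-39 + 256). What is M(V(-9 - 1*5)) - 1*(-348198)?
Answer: 1392799/4 + 7*√217/393 ≈ 3.4820e+5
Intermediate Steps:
c = √217 ≈ 14.731
V(b) = b + 1/(2*b)
M(C) = 7/4 - √217/(4*C)
M(V(-9 - 1*5)) - 1*(-348198) = (-√217 + 7*((-9 - 1*5) + 1/(2*(-9 - 1*5))))/(4*((-9 - 1*5) + 1/(2*(-9 - 1*5)))) - 1*(-348198) = (-√217 + 7*((-9 - 5) + 1/(2*(-9 - 5))))/(4*((-9 - 5) + 1/(2*(-9 - 5)))) + 348198 = (-√217 + 7*(-14 + (½)/(-14)))/(4*(-14 + (½)/(-14))) + 348198 = (-√217 + 7*(-14 + (½)*(-1/14)))/(4*(-14 + (½)*(-1/14))) + 348198 = (-√217 + 7*(-14 - 1/28))/(4*(-14 - 1/28)) + 348198 = (-√217 + 7*(-393/28))/(4*(-393/28)) + 348198 = (¼)*(-28/393)*(-√217 - 393/4) + 348198 = (¼)*(-28/393)*(-393/4 - √217) + 348198 = (7/4 + 7*√217/393) + 348198 = 1392799/4 + 7*√217/393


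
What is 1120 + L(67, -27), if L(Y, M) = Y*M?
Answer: -689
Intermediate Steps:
L(Y, M) = M*Y
1120 + L(67, -27) = 1120 - 27*67 = 1120 - 1809 = -689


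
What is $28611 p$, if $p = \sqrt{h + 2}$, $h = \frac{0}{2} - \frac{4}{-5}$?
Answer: $\frac{28611 \sqrt{70}}{5} \approx 47875.0$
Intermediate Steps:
$h = \frac{4}{5}$ ($h = 0 \cdot \frac{1}{2} - - \frac{4}{5} = 0 + \frac{4}{5} = \frac{4}{5} \approx 0.8$)
$p = \frac{\sqrt{70}}{5}$ ($p = \sqrt{\frac{4}{5} + 2} = \sqrt{\frac{14}{5}} = \frac{\sqrt{70}}{5} \approx 1.6733$)
$28611 p = 28611 \frac{\sqrt{70}}{5} = \frac{28611 \sqrt{70}}{5}$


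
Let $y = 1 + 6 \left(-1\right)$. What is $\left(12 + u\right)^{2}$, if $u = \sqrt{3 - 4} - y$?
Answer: $\left(17 + i\right)^{2} \approx 288.0 + 34.0 i$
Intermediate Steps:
$y = -5$ ($y = 1 - 6 = -5$)
$u = 5 + i$ ($u = \sqrt{3 - 4} - -5 = \sqrt{-1} + 5 = i + 5 = 5 + i \approx 5.0 + 1.0 i$)
$\left(12 + u\right)^{2} = \left(12 + \left(5 + i\right)\right)^{2} = \left(17 + i\right)^{2}$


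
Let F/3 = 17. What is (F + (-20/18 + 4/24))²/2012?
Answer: 811801/651888 ≈ 1.2453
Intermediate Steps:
F = 51 (F = 3*17 = 51)
(F + (-20/18 + 4/24))²/2012 = (51 + (-20/18 + 4/24))²/2012 = (51 + (-20*1/18 + 4*(1/24)))²*(1/2012) = (51 + (-10/9 + ⅙))²*(1/2012) = (51 - 17/18)²*(1/2012) = (901/18)²*(1/2012) = (811801/324)*(1/2012) = 811801/651888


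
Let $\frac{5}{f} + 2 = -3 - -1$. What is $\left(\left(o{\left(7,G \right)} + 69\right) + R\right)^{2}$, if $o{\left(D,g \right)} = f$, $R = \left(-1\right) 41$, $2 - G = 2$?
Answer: $\frac{11449}{16} \approx 715.56$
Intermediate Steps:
$G = 0$ ($G = 2 - 2 = 0$)
$R = -41$
$f = - \frac{5}{4}$ ($f = \frac{5}{-2 - 2} = \frac{5}{-4} = 5 \left(- \frac{1}{4}\right) = - \frac{5}{4} \approx -1.25$)
$o{\left(D,g \right)} = - \frac{5}{4}$
$\left(\left(o{\left(7,G \right)} + 69\right) + R\right)^{2} = \left(\left(- \frac{5}{4} + 69\right) - 41\right)^{2} = \left(\frac{271}{4} - 41\right)^{2} = \left(\frac{107}{4}\right)^{2} = \frac{11449}{16}$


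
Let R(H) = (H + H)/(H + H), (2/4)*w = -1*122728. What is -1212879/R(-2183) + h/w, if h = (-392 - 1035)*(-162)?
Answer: -148854329499/122728 ≈ -1.2129e+6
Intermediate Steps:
h = 231174 (h = -1427*(-162) = 231174)
w = -245456 (w = 2*(-1*122728) = 2*(-122728) = -245456)
R(H) = 1 (R(H) = (2*H)/((2*H)) = (2*H)*(1/(2*H)) = 1)
-1212879/R(-2183) + h/w = -1212879/1 + 231174/(-245456) = -1212879*1 + 231174*(-1/245456) = -1212879 - 115587/122728 = -148854329499/122728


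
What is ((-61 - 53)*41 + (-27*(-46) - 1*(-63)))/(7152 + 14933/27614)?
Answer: -93031566/197510261 ≈ -0.47102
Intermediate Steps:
((-61 - 53)*41 + (-27*(-46) - 1*(-63)))/(7152 + 14933/27614) = (-114*41 + (1242 + 63))/(7152 + 14933*(1/27614)) = (-4674 + 1305)/(7152 + 14933/27614) = -3369/197510261/27614 = -3369*27614/197510261 = -93031566/197510261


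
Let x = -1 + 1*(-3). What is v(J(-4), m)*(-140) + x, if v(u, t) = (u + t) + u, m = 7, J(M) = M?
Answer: 136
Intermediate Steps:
x = -4 (x = -1 - 3 = -4)
v(u, t) = t + 2*u (v(u, t) = (t + u) + u = t + 2*u)
v(J(-4), m)*(-140) + x = (7 + 2*(-4))*(-140) - 4 = (7 - 8)*(-140) - 4 = -1*(-140) - 4 = 140 - 4 = 136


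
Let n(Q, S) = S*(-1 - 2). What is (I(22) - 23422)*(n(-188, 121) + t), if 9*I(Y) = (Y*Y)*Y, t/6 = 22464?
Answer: -8968121050/3 ≈ -2.9894e+9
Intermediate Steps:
n(Q, S) = -3*S (n(Q, S) = S*(-3) = -3*S)
t = 134784 (t = 6*22464 = 134784)
I(Y) = Y³/9 (I(Y) = ((Y*Y)*Y)/9 = (Y²*Y)/9 = Y³/9)
(I(22) - 23422)*(n(-188, 121) + t) = ((⅑)*22³ - 23422)*(-3*121 + 134784) = ((⅑)*10648 - 23422)*(-363 + 134784) = (10648/9 - 23422)*134421 = -200150/9*134421 = -8968121050/3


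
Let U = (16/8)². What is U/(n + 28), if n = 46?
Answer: 2/37 ≈ 0.054054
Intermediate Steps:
U = 4 (U = (16*(⅛))² = 2² = 4)
U/(n + 28) = 4/(46 + 28) = 4/74 = 4*(1/74) = 2/37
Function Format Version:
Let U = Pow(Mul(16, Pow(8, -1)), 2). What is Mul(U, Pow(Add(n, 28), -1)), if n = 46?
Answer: Rational(2, 37) ≈ 0.054054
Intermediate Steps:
U = 4 (U = Pow(Mul(16, Rational(1, 8)), 2) = Pow(2, 2) = 4)
Mul(U, Pow(Add(n, 28), -1)) = Mul(4, Pow(Add(46, 28), -1)) = Mul(4, Pow(74, -1)) = Mul(4, Rational(1, 74)) = Rational(2, 37)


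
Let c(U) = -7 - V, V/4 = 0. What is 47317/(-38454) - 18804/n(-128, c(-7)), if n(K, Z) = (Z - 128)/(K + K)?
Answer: -20568575099/576810 ≈ -35659.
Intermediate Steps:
V = 0 (V = 4*0 = 0)
c(U) = -7 (c(U) = -7 - 1*0 = -7 + 0 = -7)
n(K, Z) = (-128 + Z)/(2*K) (n(K, Z) = (-128 + Z)/((2*K)) = (-128 + Z)*(1/(2*K)) = (-128 + Z)/(2*K))
47317/(-38454) - 18804/n(-128, c(-7)) = 47317/(-38454) - 18804*(-256/(-128 - 7)) = 47317*(-1/38454) - 18804/((1/2)*(-1/128)*(-135)) = -47317/38454 - 18804/135/256 = -47317/38454 - 18804*256/135 = -47317/38454 - 1604608/45 = -20568575099/576810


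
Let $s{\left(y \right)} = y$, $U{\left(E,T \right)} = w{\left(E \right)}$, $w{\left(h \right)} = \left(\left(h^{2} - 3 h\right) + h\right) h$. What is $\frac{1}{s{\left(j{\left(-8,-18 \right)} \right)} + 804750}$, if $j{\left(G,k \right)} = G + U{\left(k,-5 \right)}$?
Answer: $\frac{1}{798262} \approx 1.2527 \cdot 10^{-6}$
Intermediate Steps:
$w{\left(h \right)} = h \left(h^{2} - 2 h\right)$ ($w{\left(h \right)} = \left(h^{2} - 2 h\right) h = h \left(h^{2} - 2 h\right)$)
$U{\left(E,T \right)} = E^{2} \left(-2 + E\right)$
$j{\left(G,k \right)} = G + k^{2} \left(-2 + k\right)$
$\frac{1}{s{\left(j{\left(-8,-18 \right)} \right)} + 804750} = \frac{1}{\left(-8 + \left(-18\right)^{2} \left(-2 - 18\right)\right) + 804750} = \frac{1}{\left(-8 + 324 \left(-20\right)\right) + 804750} = \frac{1}{\left(-8 - 6480\right) + 804750} = \frac{1}{-6488 + 804750} = \frac{1}{798262}$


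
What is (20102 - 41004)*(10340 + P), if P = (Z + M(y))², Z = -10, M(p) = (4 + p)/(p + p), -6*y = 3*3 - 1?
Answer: -218655822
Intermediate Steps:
y = -4/3 (y = -(3*3 - 1)/6 = -(9 - 1)/6 = -⅙*8 = -4/3 ≈ -1.3333)
M(p) = (4 + p)/(2*p) (M(p) = (4 + p)/((2*p)) = (4 + p)*(1/(2*p)) = (4 + p)/(2*p))
P = 121 (P = (-10 + (4 - 4/3)/(2*(-4/3)))² = (-10 + (½)*(-¾)*(8/3))² = (-10 - 1)² = (-11)² = 121)
(20102 - 41004)*(10340 + P) = (20102 - 41004)*(10340 + 121) = -20902*10461 = -218655822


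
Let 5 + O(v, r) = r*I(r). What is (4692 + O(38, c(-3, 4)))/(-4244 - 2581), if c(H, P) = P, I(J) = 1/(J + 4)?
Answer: -125/182 ≈ -0.68681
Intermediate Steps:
I(J) = 1/(4 + J)
O(v, r) = -5 + r/(4 + r)
(4692 + O(38, c(-3, 4)))/(-4244 - 2581) = (4692 + 4*(-5 - 1*4)/(4 + 4))/(-4244 - 2581) = (4692 + 4*(-5 - 4)/8)/(-6825) = (4692 + 4*(⅛)*(-9))*(-1/6825) = (4692 - 9/2)*(-1/6825) = (9375/2)*(-1/6825) = -125/182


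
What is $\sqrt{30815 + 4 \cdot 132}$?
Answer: $\sqrt{31343} \approx 177.04$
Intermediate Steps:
$\sqrt{30815 + 4 \cdot 132} = \sqrt{30815 + 528} = \sqrt{31343}$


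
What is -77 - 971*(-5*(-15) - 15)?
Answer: -58337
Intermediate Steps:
-77 - 971*(-5*(-15) - 15) = -77 - 971*(75 - 15) = -77 - 971*60 = -77 - 58260 = -58337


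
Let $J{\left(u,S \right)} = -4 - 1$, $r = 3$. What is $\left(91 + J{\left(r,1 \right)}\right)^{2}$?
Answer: $7396$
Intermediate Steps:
$J{\left(u,S \right)} = -5$ ($J{\left(u,S \right)} = -4 - 1 = -5$)
$\left(91 + J{\left(r,1 \right)}\right)^{2} = \left(91 - 5\right)^{2} = 86^{2} = 7396$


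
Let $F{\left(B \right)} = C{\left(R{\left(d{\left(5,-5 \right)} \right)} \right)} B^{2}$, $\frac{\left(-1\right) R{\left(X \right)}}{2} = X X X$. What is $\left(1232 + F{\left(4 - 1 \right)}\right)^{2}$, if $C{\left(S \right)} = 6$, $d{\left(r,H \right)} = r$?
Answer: $1653796$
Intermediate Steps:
$R{\left(X \right)} = - 2 X^{3}$ ($R{\left(X \right)} = - 2 X X X = - 2 X^{2} X = - 2 X^{3}$)
$F{\left(B \right)} = 6 B^{2}$
$\left(1232 + F{\left(4 - 1 \right)}\right)^{2} = \left(1232 + 6 \left(4 - 1\right)^{2}\right)^{2} = \left(1232 + 6 \cdot 3^{2}\right)^{2} = \left(1232 + 6 \cdot 9\right)^{2} = \left(1232 + 54\right)^{2} = 1286^{2} = 1653796$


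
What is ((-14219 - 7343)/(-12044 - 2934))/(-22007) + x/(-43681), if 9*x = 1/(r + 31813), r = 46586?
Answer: -332280508408274/5079608940074869233 ≈ -6.5415e-5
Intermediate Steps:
x = 1/705591 (x = 1/(9*(46586 + 31813)) = (⅑)/78399 = (⅑)*(1/78399) = 1/705591 ≈ 1.4173e-6)
((-14219 - 7343)/(-12044 - 2934))/(-22007) + x/(-43681) = ((-14219 - 7343)/(-12044 - 2934))/(-22007) + (1/705591)/(-43681) = -21562/(-14978)*(-1/22007) + (1/705591)*(-1/43681) = -21562*(-1/14978)*(-1/22007) - 1/30820920471 = (10781/7489)*(-1/22007) - 1/30820920471 = -10781/164810423 - 1/30820920471 = -332280508408274/5079608940074869233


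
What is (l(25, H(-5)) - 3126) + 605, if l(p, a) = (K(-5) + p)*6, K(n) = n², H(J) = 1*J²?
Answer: -2221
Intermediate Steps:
H(J) = J²
l(p, a) = 150 + 6*p (l(p, a) = ((-5)² + p)*6 = (25 + p)*6 = 150 + 6*p)
(l(25, H(-5)) - 3126) + 605 = ((150 + 6*25) - 3126) + 605 = ((150 + 150) - 3126) + 605 = (300 - 3126) + 605 = -2826 + 605 = -2221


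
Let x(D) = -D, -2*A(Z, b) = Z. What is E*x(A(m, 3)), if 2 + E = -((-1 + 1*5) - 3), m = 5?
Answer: -15/2 ≈ -7.5000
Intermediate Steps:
A(Z, b) = -Z/2
E = -3 (E = -2 - ((-1 + 1*5) - 3) = -2 - ((-1 + 5) - 3) = -2 - (4 - 3) = -2 - 1*1 = -2 - 1 = -3)
E*x(A(m, 3)) = -(-3)*(-½*5) = -(-3)*(-5)/2 = -3*5/2 = -15/2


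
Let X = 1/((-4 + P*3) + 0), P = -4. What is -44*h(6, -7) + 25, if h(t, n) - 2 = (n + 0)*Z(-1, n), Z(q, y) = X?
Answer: -329/4 ≈ -82.250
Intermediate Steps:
X = -1/16 (X = 1/((-4 - 4*3) + 0) = 1/((-4 - 12) + 0) = 1/(-16 + 0) = 1/(-16) = -1/16 ≈ -0.062500)
Z(q, y) = -1/16
h(t, n) = 2 - n/16 (h(t, n) = 2 + (n + 0)*(-1/16) = 2 + n*(-1/16) = 2 - n/16)
-44*h(6, -7) + 25 = -44*(2 - 1/16*(-7)) + 25 = -44*(2 + 7/16) + 25 = -44*39/16 + 25 = -429/4 + 25 = -329/4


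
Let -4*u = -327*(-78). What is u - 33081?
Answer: -78915/2 ≈ -39458.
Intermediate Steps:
u = -12753/2 (u = -(-327)*(-78)/4 = -¼*25506 = -12753/2 ≈ -6376.5)
u - 33081 = -12753/2 - 33081 = -78915/2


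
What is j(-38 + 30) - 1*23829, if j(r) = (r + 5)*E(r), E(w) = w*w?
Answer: -24021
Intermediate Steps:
E(w) = w**2
j(r) = r**2*(5 + r) (j(r) = (r + 5)*r**2 = (5 + r)*r**2 = r**2*(5 + r))
j(-38 + 30) - 1*23829 = (-38 + 30)**2*(5 + (-38 + 30)) - 1*23829 = (-8)**2*(5 - 8) - 23829 = 64*(-3) - 23829 = -192 - 23829 = -24021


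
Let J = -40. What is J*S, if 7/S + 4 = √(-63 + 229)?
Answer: -112/15 - 28*√166/15 ≈ -31.517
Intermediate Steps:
S = 7/(-4 + √166) (S = 7/(-4 + √(-63 + 229)) = 7/(-4 + √166) ≈ 0.78792)
J*S = -40*(14/75 + 7*√166/150) = -112/15 - 28*√166/15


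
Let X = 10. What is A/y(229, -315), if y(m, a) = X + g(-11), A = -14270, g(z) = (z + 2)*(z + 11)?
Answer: -1427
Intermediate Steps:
g(z) = (2 + z)*(11 + z)
y(m, a) = 10 (y(m, a) = 10 + (22 + (-11)² + 13*(-11)) = 10 + (22 + 121 - 143) = 10 + 0 = 10)
A/y(229, -315) = -14270/10 = -14270*⅒ = -1427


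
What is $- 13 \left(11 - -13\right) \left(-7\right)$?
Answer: $2184$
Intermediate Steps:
$- 13 \left(11 - -13\right) \left(-7\right) = - 13 \left(11 + 13\right) \left(-7\right) = \left(-13\right) 24 \left(-7\right) = \left(-312\right) \left(-7\right) = 2184$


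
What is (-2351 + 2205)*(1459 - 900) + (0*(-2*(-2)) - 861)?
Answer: -82475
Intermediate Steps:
(-2351 + 2205)*(1459 - 900) + (0*(-2*(-2)) - 861) = -146*559 + (0*4 - 861) = -81614 + (0 - 861) = -81614 - 861 = -82475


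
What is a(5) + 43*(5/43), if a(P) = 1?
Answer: 6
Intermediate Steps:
a(5) + 43*(5/43) = 1 + 43*(5/43) = 1 + 5 = 6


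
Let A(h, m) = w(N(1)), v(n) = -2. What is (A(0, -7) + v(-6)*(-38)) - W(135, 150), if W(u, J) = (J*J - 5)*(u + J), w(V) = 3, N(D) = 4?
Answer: -6410996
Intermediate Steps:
A(h, m) = 3
W(u, J) = (-5 + J²)*(J + u) (W(u, J) = (J² - 5)*(J + u) = (-5 + J²)*(J + u))
(A(0, -7) + v(-6)*(-38)) - W(135, 150) = (3 - 2*(-38)) - (150³ - 5*150 - 5*135 + 135*150²) = (3 + 76) - (3375000 - 750 - 675 + 135*22500) = 79 - (3375000 - 750 - 675 + 3037500) = 79 - 1*6411075 = 79 - 6411075 = -6410996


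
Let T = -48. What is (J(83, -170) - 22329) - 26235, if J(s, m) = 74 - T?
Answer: -48442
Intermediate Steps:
J(s, m) = 122 (J(s, m) = 74 - 1*(-48) = 74 + 48 = 122)
(J(83, -170) - 22329) - 26235 = (122 - 22329) - 26235 = -22207 - 26235 = -48442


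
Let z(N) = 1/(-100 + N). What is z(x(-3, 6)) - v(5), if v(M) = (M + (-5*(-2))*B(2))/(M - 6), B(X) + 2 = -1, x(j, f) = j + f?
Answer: -2426/97 ≈ -25.010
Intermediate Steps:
x(j, f) = f + j
B(X) = -3 (B(X) = -2 - 1 = -3)
v(M) = (-30 + M)/(-6 + M) (v(M) = (M - 5*(-2)*(-3))/(M - 6) = (M + 10*(-3))/(-6 + M) = (M - 30)/(-6 + M) = (-30 + M)/(-6 + M))
z(x(-3, 6)) - v(5) = 1/(-100 + (6 - 3)) - (-30 + 5)/(-6 + 5) = 1/(-100 + 3) - (-25)/(-1) = 1/(-97) - (-1)*(-25) = -1/97 - 1*25 = -1/97 - 25 = -2426/97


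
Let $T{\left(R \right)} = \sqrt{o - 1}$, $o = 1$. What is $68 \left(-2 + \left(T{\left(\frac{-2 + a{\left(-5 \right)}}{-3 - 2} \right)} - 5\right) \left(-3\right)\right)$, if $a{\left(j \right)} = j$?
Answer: $884$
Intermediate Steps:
$T{\left(R \right)} = 0$ ($T{\left(R \right)} = \sqrt{1 - 1} = \sqrt{0} = 0$)
$68 \left(-2 + \left(T{\left(\frac{-2 + a{\left(-5 \right)}}{-3 - 2} \right)} - 5\right) \left(-3\right)\right) = 68 \left(-2 + \left(0 - 5\right) \left(-3\right)\right) = 68 \left(-2 - -15\right) = 68 \left(-2 + 15\right) = 68 \cdot 13 = 884$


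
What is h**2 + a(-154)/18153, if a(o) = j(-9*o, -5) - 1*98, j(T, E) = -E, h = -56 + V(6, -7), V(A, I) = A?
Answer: 15127469/6051 ≈ 2500.0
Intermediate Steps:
h = -50 (h = -56 + 6 = -50)
a(o) = -93 (a(o) = -1*(-5) - 1*98 = 5 - 98 = -93)
h**2 + a(-154)/18153 = (-50)**2 - 93/18153 = 2500 - 93*1/18153 = 2500 - 31/6051 = 15127469/6051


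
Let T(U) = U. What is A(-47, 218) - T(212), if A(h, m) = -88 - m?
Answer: -518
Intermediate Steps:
A(-47, 218) - T(212) = (-88 - 1*218) - 1*212 = (-88 - 218) - 212 = -306 - 212 = -518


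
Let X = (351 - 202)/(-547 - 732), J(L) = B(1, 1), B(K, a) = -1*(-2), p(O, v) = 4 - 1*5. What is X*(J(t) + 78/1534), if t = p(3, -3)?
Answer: -18029/75461 ≈ -0.23892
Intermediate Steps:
p(O, v) = -1 (p(O, v) = 4 - 5 = -1)
t = -1
B(K, a) = 2
J(L) = 2
X = -149/1279 (X = 149/(-1279) = 149*(-1/1279) = -149/1279 ≈ -0.11650)
X*(J(t) + 78/1534) = -149*(2 + 78/1534)/1279 = -149*(2 + 78*(1/1534))/1279 = -149*(2 + 3/59)/1279 = -149/1279*121/59 = -18029/75461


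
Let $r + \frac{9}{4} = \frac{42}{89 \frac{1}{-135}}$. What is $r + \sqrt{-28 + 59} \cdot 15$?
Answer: $- \frac{23481}{356} + 15 \sqrt{31} \approx 17.559$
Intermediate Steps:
$r = - \frac{23481}{356}$ ($r = - \frac{9}{4} + \frac{42}{89 \frac{1}{-135}} = - \frac{9}{4} + \frac{42}{89 \left(- \frac{1}{135}\right)} = - \frac{9}{4} + \frac{42}{- \frac{89}{135}} = - \frac{9}{4} + 42 \left(- \frac{135}{89}\right) = - \frac{9}{4} - \frac{5670}{89} = - \frac{23481}{356} \approx -65.958$)
$r + \sqrt{-28 + 59} \cdot 15 = - \frac{23481}{356} + \sqrt{-28 + 59} \cdot 15 = - \frac{23481}{356} + \sqrt{31} \cdot 15 = - \frac{23481}{356} + 15 \sqrt{31}$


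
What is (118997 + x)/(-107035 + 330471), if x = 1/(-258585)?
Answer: 7692709811/14444299515 ≈ 0.53258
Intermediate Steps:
x = -1/258585 ≈ -3.8672e-6
(118997 + x)/(-107035 + 330471) = (118997 - 1/258585)/(-107035 + 330471) = (30770839244/258585)/223436 = (30770839244/258585)*(1/223436) = 7692709811/14444299515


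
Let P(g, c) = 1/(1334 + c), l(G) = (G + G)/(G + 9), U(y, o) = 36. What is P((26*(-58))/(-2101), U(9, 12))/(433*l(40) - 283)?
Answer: 49/28459010 ≈ 1.7218e-6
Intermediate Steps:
l(G) = 2*G/(9 + G) (l(G) = (2*G)/(9 + G) = 2*G/(9 + G))
P((26*(-58))/(-2101), U(9, 12))/(433*l(40) - 283) = 1/((1334 + 36)*(433*(2*40/(9 + 40)) - 283)) = 1/(1370*(433*(2*40/49) - 283)) = 1/(1370*(433*(2*40*(1/49)) - 283)) = 1/(1370*(433*(80/49) - 283)) = 1/(1370*(34640/49 - 283)) = 1/(1370*(20773/49)) = (1/1370)*(49/20773) = 49/28459010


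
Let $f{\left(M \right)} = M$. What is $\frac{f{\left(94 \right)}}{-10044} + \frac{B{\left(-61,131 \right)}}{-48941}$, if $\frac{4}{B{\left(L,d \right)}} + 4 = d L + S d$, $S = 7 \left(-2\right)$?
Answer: $- \frac{22608911095}{2415788348958} \approx -0.0093588$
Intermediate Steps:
$S = -14$
$B{\left(L,d \right)} = \frac{4}{-4 - 14 d + L d}$ ($B{\left(L,d \right)} = \frac{4}{-4 + \left(d L - 14 d\right)} = \frac{4}{-4 + \left(L d - 14 d\right)} = \frac{4}{-4 + \left(- 14 d + L d\right)} = \frac{4}{-4 - 14 d + L d}$)
$\frac{f{\left(94 \right)}}{-10044} + \frac{B{\left(-61,131 \right)}}{-48941} = \frac{94}{-10044} + \frac{4 \frac{1}{-4 - 1834 - 7991}}{-48941} = 94 \left(- \frac{1}{10044}\right) + \frac{4}{-4 - 1834 - 7991} \left(- \frac{1}{48941}\right) = - \frac{47}{5022} + \frac{4}{-9829} \left(- \frac{1}{48941}\right) = - \frac{47}{5022} + 4 \left(- \frac{1}{9829}\right) \left(- \frac{1}{48941}\right) = - \frac{47}{5022} - - \frac{4}{481041089} = - \frac{47}{5022} + \frac{4}{481041089} = - \frac{22608911095}{2415788348958}$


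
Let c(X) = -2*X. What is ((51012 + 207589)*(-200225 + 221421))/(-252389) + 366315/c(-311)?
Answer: -3316918950577/156985958 ≈ -21129.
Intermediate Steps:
((51012 + 207589)*(-200225 + 221421))/(-252389) + 366315/c(-311) = ((51012 + 207589)*(-200225 + 221421))/(-252389) + 366315/((-2*(-311))) = (258601*21196)*(-1/252389) + 366315/622 = 5481306796*(-1/252389) + 366315*(1/622) = -5481306796/252389 + 366315/622 = -3316918950577/156985958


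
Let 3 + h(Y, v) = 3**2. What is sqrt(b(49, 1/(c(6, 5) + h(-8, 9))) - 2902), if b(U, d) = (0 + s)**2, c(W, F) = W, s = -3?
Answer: I*sqrt(2893) ≈ 53.787*I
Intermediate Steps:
h(Y, v) = 6 (h(Y, v) = -3 + 3**2 = -3 + 9 = 6)
b(U, d) = 9 (b(U, d) = (0 - 3)**2 = (-3)**2 = 9)
sqrt(b(49, 1/(c(6, 5) + h(-8, 9))) - 2902) = sqrt(9 - 2902) = sqrt(-2893) = I*sqrt(2893)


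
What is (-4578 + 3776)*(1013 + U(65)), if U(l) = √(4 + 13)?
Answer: -812426 - 802*√17 ≈ -8.1573e+5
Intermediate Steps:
U(l) = √17
(-4578 + 3776)*(1013 + U(65)) = (-4578 + 3776)*(1013 + √17) = -802*(1013 + √17) = -812426 - 802*√17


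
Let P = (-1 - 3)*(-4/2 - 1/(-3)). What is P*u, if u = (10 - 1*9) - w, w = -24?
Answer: 500/3 ≈ 166.67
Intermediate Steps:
u = 25 (u = (10 - 1*9) - 1*(-24) = (10 - 9) + 24 = 1 + 24 = 25)
P = 20/3 (P = -4*(-4*½ - 1*(-⅓)) = -4*(-2 + ⅓) = -4*(-5/3) = 20/3 ≈ 6.6667)
P*u = (20/3)*25 = 500/3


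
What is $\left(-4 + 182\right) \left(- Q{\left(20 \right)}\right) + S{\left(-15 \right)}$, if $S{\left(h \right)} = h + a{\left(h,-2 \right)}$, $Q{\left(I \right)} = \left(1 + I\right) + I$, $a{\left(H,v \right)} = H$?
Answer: $-7328$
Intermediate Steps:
$Q{\left(I \right)} = 1 + 2 I$
$S{\left(h \right)} = 2 h$ ($S{\left(h \right)} = h + h = 2 h$)
$\left(-4 + 182\right) \left(- Q{\left(20 \right)}\right) + S{\left(-15 \right)} = \left(-4 + 182\right) \left(- (1 + 2 \cdot 20)\right) + 2 \left(-15\right) = 178 \left(- (1 + 40)\right) - 30 = 178 \left(\left(-1\right) 41\right) - 30 = 178 \left(-41\right) - 30 = -7298 - 30 = -7328$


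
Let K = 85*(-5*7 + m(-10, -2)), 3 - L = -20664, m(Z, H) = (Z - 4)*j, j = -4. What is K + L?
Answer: 22452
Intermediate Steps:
m(Z, H) = 16 - 4*Z (m(Z, H) = (Z - 4)*(-4) = (-4 + Z)*(-4) = 16 - 4*Z)
L = 20667 (L = 3 - 1*(-20664) = 3 + 20664 = 20667)
K = 1785 (K = 85*(-5*7 + (16 - 4*(-10))) = 85*(-35 + (16 + 40)) = 85*(-35 + 56) = 85*21 = 1785)
K + L = 1785 + 20667 = 22452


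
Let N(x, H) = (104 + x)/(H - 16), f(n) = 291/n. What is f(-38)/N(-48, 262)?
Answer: -35793/1064 ≈ -33.640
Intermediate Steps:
N(x, H) = (104 + x)/(-16 + H)
f(-38)/N(-48, 262) = (291/(-38))/(((104 - 48)/(-16 + 262))) = (291*(-1/38))/((56/246)) = -291/(38*((1/246)*56)) = -291/(38*28/123) = -291/38*123/28 = -35793/1064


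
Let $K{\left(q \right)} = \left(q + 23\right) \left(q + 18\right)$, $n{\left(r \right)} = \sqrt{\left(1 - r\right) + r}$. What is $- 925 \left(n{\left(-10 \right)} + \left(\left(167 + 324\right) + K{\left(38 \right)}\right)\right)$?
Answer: $-3614900$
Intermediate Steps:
$n{\left(r \right)} = 1$ ($n{\left(r \right)} = \sqrt{1} = 1$)
$K{\left(q \right)} = \left(18 + q\right) \left(23 + q\right)$ ($K{\left(q \right)} = \left(23 + q\right) \left(18 + q\right) = \left(18 + q\right) \left(23 + q\right)$)
$- 925 \left(n{\left(-10 \right)} + \left(\left(167 + 324\right) + K{\left(38 \right)}\right)\right) = - 925 \left(1 + \left(\left(167 + 324\right) + \left(414 + 38^{2} + 41 \cdot 38\right)\right)\right) = - 925 \left(1 + \left(491 + \left(414 + 1444 + 1558\right)\right)\right) = - 925 \left(1 + \left(491 + 3416\right)\right) = - 925 \left(1 + 3907\right) = \left(-925\right) 3908 = -3614900$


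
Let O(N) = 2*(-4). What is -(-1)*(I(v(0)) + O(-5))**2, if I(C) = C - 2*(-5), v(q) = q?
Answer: 4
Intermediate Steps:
I(C) = 10 + C (I(C) = C + 10 = 10 + C)
O(N) = -8
-(-1)*(I(v(0)) + O(-5))**2 = -(-1)*((10 + 0) - 8)**2 = -(-1)*(10 - 8)**2 = -(-1)*2**2 = -(-1)*4 = -1*(-4) = 4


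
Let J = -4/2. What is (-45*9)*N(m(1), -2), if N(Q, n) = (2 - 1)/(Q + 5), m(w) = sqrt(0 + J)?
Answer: -75 + 15*I*sqrt(2) ≈ -75.0 + 21.213*I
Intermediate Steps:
J = -2 (J = -4*1/2 = -2)
m(w) = I*sqrt(2) (m(w) = sqrt(0 - 2) = sqrt(-2) = I*sqrt(2))
N(Q, n) = 1/(5 + Q)
(-45*9)*N(m(1), -2) = (-45*9)/(5 + I*sqrt(2)) = -405/(5 + I*sqrt(2))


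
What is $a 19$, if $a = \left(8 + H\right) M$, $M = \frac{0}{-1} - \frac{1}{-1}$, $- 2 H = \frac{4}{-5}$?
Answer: $\frac{798}{5} \approx 159.6$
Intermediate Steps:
$H = \frac{2}{5}$ ($H = - \frac{4 \frac{1}{-5}}{2} = - \frac{4 \left(- \frac{1}{5}\right)}{2} = \left(- \frac{1}{2}\right) \left(- \frac{4}{5}\right) = \frac{2}{5} \approx 0.4$)
$M = 1$ ($M = 0 \left(-1\right) - -1 = 0 + 1 = 1$)
$a = \frac{42}{5}$ ($a = \left(8 + \frac{2}{5}\right) 1 = \frac{42}{5} \cdot 1 = \frac{42}{5} \approx 8.4$)
$a 19 = \frac{42}{5} \cdot 19 = \frac{798}{5}$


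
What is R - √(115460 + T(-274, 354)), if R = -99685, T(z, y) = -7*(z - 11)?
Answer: -99685 - 13*√695 ≈ -1.0003e+5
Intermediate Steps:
T(z, y) = 77 - 7*z (T(z, y) = -7*(-11 + z) = 77 - 7*z)
R - √(115460 + T(-274, 354)) = -99685 - √(115460 + (77 - 7*(-274))) = -99685 - √(115460 + (77 + 1918)) = -99685 - √(115460 + 1995) = -99685 - √117455 = -99685 - 13*√695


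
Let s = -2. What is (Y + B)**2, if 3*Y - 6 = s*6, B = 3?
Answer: 1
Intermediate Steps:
Y = -2 (Y = 2 + (-2*6)/3 = 2 + (1/3)*(-12) = 2 - 4 = -2)
(Y + B)**2 = (-2 + 3)**2 = 1**2 = 1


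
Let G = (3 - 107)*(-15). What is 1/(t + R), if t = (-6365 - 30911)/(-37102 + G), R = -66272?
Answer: -17771/1177701074 ≈ -1.5090e-5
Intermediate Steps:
G = 1560 (G = -104*(-15) = 1560)
t = 18638/17771 (t = (-6365 - 30911)/(-37102 + 1560) = -37276/(-35542) = -37276*(-1/35542) = 18638/17771 ≈ 1.0488)
1/(t + R) = 1/(18638/17771 - 66272) = 1/(-1177701074/17771) = -17771/1177701074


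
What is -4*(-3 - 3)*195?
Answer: 4680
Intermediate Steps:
-4*(-3 - 3)*195 = -4*(-6)*195 = 24*195 = 4680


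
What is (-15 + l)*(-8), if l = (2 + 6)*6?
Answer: -264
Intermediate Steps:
l = 48 (l = 8*6 = 48)
(-15 + l)*(-8) = (-15 + 48)*(-8) = 33*(-8) = -264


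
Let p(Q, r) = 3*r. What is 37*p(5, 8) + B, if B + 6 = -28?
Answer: 854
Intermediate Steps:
B = -34 (B = -6 - 28 = -34)
37*p(5, 8) + B = 37*(3*8) - 34 = 37*24 - 34 = 888 - 34 = 854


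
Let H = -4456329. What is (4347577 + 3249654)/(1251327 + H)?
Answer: -7597231/3205002 ≈ -2.3704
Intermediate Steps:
(4347577 + 3249654)/(1251327 + H) = (4347577 + 3249654)/(1251327 - 4456329) = 7597231/(-3205002) = 7597231*(-1/3205002) = -7597231/3205002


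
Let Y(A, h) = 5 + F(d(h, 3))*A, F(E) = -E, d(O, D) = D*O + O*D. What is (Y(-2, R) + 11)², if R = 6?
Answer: 7744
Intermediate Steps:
d(O, D) = 2*D*O (d(O, D) = D*O + D*O = 2*D*O)
Y(A, h) = 5 - 6*A*h (Y(A, h) = 5 + (-2*3*h)*A = 5 + (-6*h)*A = 5 - 6*A*h)
(Y(-2, R) + 11)² = ((5 - 6*(-2)*6) + 11)² = ((5 + 72) + 11)² = (77 + 11)² = 88² = 7744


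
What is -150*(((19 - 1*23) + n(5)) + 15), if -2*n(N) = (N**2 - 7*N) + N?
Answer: -2025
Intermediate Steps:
n(N) = 3*N - N**2/2 (n(N) = -((N**2 - 7*N) + N)/2 = -(N**2 - 6*N)/2 = 3*N - N**2/2)
-150*(((19 - 1*23) + n(5)) + 15) = -150*(((19 - 1*23) + (1/2)*5*(6 - 1*5)) + 15) = -150*(((19 - 23) + (1/2)*5*(6 - 5)) + 15) = -150*((-4 + (1/2)*5*1) + 15) = -150*((-4 + 5/2) + 15) = -150*(-3/2 + 15) = -150*27/2 = -2025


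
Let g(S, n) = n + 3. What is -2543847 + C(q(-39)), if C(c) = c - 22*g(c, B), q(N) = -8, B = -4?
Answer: -2543833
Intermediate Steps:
g(S, n) = 3 + n
C(c) = 22 + c (C(c) = c - 22*(3 - 4) = c - 22*(-1) = c + 22 = 22 + c)
-2543847 + C(q(-39)) = -2543847 + (22 - 8) = -2543847 + 14 = -2543833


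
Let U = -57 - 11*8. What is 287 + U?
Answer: 142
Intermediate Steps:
U = -145 (U = -57 - 88 = -145)
287 + U = 287 - 145 = 142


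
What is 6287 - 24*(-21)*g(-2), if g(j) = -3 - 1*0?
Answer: 4775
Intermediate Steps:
g(j) = -3 (g(j) = -3 + 0 = -3)
6287 - 24*(-21)*g(-2) = 6287 - 24*(-21)*(-3) = 6287 - (-504)*(-3) = 6287 - 1*1512 = 6287 - 1512 = 4775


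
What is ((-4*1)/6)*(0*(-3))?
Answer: 0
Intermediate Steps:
((-4*1)/6)*(0*(-3)) = ((⅙)*(-4))*0 = -⅔*0 = 0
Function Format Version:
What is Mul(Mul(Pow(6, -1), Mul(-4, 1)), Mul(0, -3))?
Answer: 0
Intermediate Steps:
Mul(Mul(Pow(6, -1), Mul(-4, 1)), Mul(0, -3)) = Mul(Mul(Rational(1, 6), -4), 0) = Mul(Rational(-2, 3), 0) = 0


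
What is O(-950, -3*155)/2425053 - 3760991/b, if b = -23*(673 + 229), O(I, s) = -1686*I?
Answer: 3051277125241/16770049846 ≈ 181.95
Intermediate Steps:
b = -20746 (b = -23*902 = -20746)
O(-950, -3*155)/2425053 - 3760991/b = -1686*(-950)/2425053 - 3760991/(-20746) = 1601700*(1/2425053) - 3760991*(-1/20746) = 533900/808351 + 3760991/20746 = 3051277125241/16770049846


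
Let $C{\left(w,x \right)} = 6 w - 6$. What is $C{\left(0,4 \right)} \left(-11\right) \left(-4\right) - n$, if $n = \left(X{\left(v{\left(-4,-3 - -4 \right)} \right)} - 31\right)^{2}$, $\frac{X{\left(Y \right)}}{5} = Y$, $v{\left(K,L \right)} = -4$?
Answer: $-2865$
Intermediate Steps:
$C{\left(w,x \right)} = -6 + 6 w$
$X{\left(Y \right)} = 5 Y$
$n = 2601$ ($n = \left(5 \left(-4\right) - 31\right)^{2} = \left(-20 - 31\right)^{2} = \left(-51\right)^{2} = 2601$)
$C{\left(0,4 \right)} \left(-11\right) \left(-4\right) - n = \left(-6 + 6 \cdot 0\right) \left(-11\right) \left(-4\right) - 2601 = \left(-6 + 0\right) \left(-11\right) \left(-4\right) - 2601 = \left(-6\right) \left(-11\right) \left(-4\right) - 2601 = 66 \left(-4\right) - 2601 = -264 - 2601 = -2865$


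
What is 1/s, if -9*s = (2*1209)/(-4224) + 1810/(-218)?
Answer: 690624/681047 ≈ 1.0141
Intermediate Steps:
s = 681047/690624 (s = -((2*1209)/(-4224) + 1810/(-218))/9 = -(2418*(-1/4224) + 1810*(-1/218))/9 = -(-403/704 - 905/109)/9 = -⅑*(-681047/76736) = 681047/690624 ≈ 0.98613)
1/s = 1/(681047/690624) = 690624/681047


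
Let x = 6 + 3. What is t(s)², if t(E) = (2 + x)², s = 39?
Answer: 14641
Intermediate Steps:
x = 9
t(E) = 121 (t(E) = (2 + 9)² = 11² = 121)
t(s)² = 121² = 14641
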